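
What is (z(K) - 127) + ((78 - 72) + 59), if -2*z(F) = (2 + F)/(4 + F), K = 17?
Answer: -2623/42 ≈ -62.452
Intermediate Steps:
z(F) = -(2 + F)/(2*(4 + F))
(z(K) - 127) + ((78 - 72) + 59) = ((-2 - 1*17)/(2*(4 + 17)) - 127) + ((78 - 72) + 59) = ((½)*(-2 - 17)/21 - 127) + (6 + 59) = ((½)*(1/21)*(-19) - 127) + 65 = (-19/42 - 127) + 65 = -5353/42 + 65 = -2623/42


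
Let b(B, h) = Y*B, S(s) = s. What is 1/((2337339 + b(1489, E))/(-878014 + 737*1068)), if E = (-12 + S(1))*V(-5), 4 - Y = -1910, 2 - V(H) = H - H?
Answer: -90898/5187285 ≈ -0.017523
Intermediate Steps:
V(H) = 2 (V(H) = 2 - (H - H) = 2 - 1*0 = 2 + 0 = 2)
Y = 1914 (Y = 4 - 1*(-1910) = 4 + 1910 = 1914)
E = -22 (E = (-12 + 1)*2 = -11*2 = -22)
b(B, h) = 1914*B
1/((2337339 + b(1489, E))/(-878014 + 737*1068)) = 1/((2337339 + 1914*1489)/(-878014 + 737*1068)) = 1/((2337339 + 2849946)/(-878014 + 787116)) = 1/(5187285/(-90898)) = 1/(5187285*(-1/90898)) = 1/(-5187285/90898) = -90898/5187285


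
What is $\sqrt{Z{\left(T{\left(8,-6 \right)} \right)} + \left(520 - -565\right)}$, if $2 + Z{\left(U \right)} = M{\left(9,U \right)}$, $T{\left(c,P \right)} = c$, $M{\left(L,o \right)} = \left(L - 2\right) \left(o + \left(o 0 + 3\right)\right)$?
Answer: $2 \sqrt{290} \approx 34.059$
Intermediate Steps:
$M{\left(L,o \right)} = \left(-2 + L\right) \left(3 + o\right)$ ($M{\left(L,o \right)} = \left(-2 + L\right) \left(o + \left(0 + 3\right)\right) = \left(-2 + L\right) \left(o + 3\right) = \left(-2 + L\right) \left(3 + o\right)$)
$Z{\left(U \right)} = 19 + 7 U$ ($Z{\left(U \right)} = -2 + \left(-6 - 2 U + 3 \cdot 9 + 9 U\right) = -2 + \left(-6 - 2 U + 27 + 9 U\right) = -2 + \left(21 + 7 U\right) = 19 + 7 U$)
$\sqrt{Z{\left(T{\left(8,-6 \right)} \right)} + \left(520 - -565\right)} = \sqrt{\left(19 + 7 \cdot 8\right) + \left(520 - -565\right)} = \sqrt{\left(19 + 56\right) + \left(520 + 565\right)} = \sqrt{75 + 1085} = \sqrt{1160} = 2 \sqrt{290}$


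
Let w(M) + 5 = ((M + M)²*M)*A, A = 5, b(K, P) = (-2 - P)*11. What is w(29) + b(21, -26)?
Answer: 488039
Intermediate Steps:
b(K, P) = -22 - 11*P
w(M) = -5 + 20*M³ (w(M) = -5 + ((M + M)²*M)*5 = -5 + ((2*M)²*M)*5 = -5 + ((4*M²)*M)*5 = -5 + (4*M³)*5 = -5 + 20*M³)
w(29) + b(21, -26) = (-5 + 20*29³) + (-22 - 11*(-26)) = (-5 + 20*24389) + (-22 + 286) = (-5 + 487780) + 264 = 487775 + 264 = 488039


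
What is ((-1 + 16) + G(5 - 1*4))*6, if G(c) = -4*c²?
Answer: 66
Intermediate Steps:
((-1 + 16) + G(5 - 1*4))*6 = ((-1 + 16) - 4*(5 - 1*4)²)*6 = (15 - 4*(5 - 4)²)*6 = (15 - 4*1²)*6 = (15 - 4*1)*6 = (15 - 4)*6 = 11*6 = 66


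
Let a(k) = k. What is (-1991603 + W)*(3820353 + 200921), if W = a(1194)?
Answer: -8003979961066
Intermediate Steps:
W = 1194
(-1991603 + W)*(3820353 + 200921) = (-1991603 + 1194)*(3820353 + 200921) = -1990409*4021274 = -8003979961066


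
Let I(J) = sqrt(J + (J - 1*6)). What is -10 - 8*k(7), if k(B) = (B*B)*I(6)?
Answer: -10 - 392*sqrt(6) ≈ -970.20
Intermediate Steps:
I(J) = sqrt(-6 + 2*J) (I(J) = sqrt(J + (J - 6)) = sqrt(J + (-6 + J)) = sqrt(-6 + 2*J))
k(B) = sqrt(6)*B**2 (k(B) = (B*B)*sqrt(-6 + 2*6) = B**2*sqrt(-6 + 12) = B**2*sqrt(6) = sqrt(6)*B**2)
-10 - 8*k(7) = -10 - 8*sqrt(6)*7**2 = -10 - 8*sqrt(6)*49 = -10 - 392*sqrt(6)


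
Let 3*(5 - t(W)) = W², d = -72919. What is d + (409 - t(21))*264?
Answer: 72545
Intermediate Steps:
t(W) = 5 - W²/3
d + (409 - t(21))*264 = -72919 + (409 - (5 - ⅓*21²))*264 = -72919 + (409 - (5 - ⅓*441))*264 = -72919 + (409 - (5 - 147))*264 = -72919 + (409 - 1*(-142))*264 = -72919 + (409 + 142)*264 = -72919 + 551*264 = -72919 + 145464 = 72545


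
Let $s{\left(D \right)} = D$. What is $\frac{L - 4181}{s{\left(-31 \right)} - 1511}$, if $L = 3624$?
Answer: $\frac{557}{1542} \approx 0.36122$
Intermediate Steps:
$\frac{L - 4181}{s{\left(-31 \right)} - 1511} = \frac{3624 - 4181}{-31 - 1511} = - \frac{557}{-1542} = \left(-557\right) \left(- \frac{1}{1542}\right) = \frac{557}{1542}$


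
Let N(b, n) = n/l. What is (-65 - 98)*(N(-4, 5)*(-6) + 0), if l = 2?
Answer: 2445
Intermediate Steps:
N(b, n) = n/2
(-65 - 98)*(N(-4, 5)*(-6) + 0) = (-65 - 98)*(((½)*5)*(-6) + 0) = -163*((5/2)*(-6) + 0) = -163*(-15 + 0) = -163*(-15) = 2445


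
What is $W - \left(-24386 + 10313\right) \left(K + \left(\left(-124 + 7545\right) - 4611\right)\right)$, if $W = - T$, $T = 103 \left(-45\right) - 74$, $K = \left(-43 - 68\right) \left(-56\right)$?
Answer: $127027607$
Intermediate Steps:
$K = 6216$ ($K = \left(-111\right) \left(-56\right) = 6216$)
$T = -4709$ ($T = -4635 - 74 = -4709$)
$W = 4709$ ($W = \left(-1\right) \left(-4709\right) = 4709$)
$W - \left(-24386 + 10313\right) \left(K + \left(\left(-124 + 7545\right) - 4611\right)\right) = 4709 - \left(-24386 + 10313\right) \left(6216 + \left(\left(-124 + 7545\right) - 4611\right)\right) = 4709 - - 14073 \left(6216 + \left(7421 - 4611\right)\right) = 4709 - - 14073 \left(6216 + 2810\right) = 4709 - \left(-14073\right) 9026 = 4709 - -127022898 = 4709 + 127022898 = 127027607$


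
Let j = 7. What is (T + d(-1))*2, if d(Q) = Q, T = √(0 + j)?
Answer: -2 + 2*√7 ≈ 3.2915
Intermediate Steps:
T = √7 (T = √(0 + 7) = √7 ≈ 2.6458)
(T + d(-1))*2 = (√7 - 1)*2 = (-1 + √7)*2 = -2 + 2*√7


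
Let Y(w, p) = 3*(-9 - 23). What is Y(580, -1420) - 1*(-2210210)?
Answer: 2210114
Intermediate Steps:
Y(w, p) = -96 (Y(w, p) = 3*(-32) = -96)
Y(580, -1420) - 1*(-2210210) = -96 - 1*(-2210210) = -96 + 2210210 = 2210114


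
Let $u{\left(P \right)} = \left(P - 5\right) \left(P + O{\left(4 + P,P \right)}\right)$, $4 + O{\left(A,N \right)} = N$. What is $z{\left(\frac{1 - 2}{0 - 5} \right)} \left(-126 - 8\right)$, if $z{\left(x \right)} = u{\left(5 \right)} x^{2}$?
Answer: $0$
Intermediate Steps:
$O{\left(A,N \right)} = -4 + N$
$u{\left(P \right)} = \left(-5 + P\right) \left(-4 + 2 P\right)$ ($u{\left(P \right)} = \left(P - 5\right) \left(P + \left(-4 + P\right)\right) = \left(-5 + P\right) \left(-4 + 2 P\right)$)
$z{\left(x \right)} = 0$ ($z{\left(x \right)} = \left(20 - 70 + 2 \cdot 5^{2}\right) x^{2} = \left(20 - 70 + 2 \cdot 25\right) x^{2} = \left(20 - 70 + 50\right) x^{2} = 0 x^{2} = 0$)
$z{\left(\frac{1 - 2}{0 - 5} \right)} \left(-126 - 8\right) = 0 \left(-126 - 8\right) = 0 \left(-134\right) = 0$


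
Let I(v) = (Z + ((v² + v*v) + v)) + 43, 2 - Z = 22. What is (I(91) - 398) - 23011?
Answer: -6733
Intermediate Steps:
Z = -20 (Z = 2 - 1*22 = 2 - 22 = -20)
I(v) = 23 + v + 2*v² (I(v) = (-20 + ((v² + v*v) + v)) + 43 = (-20 + ((v² + v²) + v)) + 43 = (-20 + (2*v² + v)) + 43 = (-20 + (v + 2*v²)) + 43 = (-20 + v + 2*v²) + 43 = 23 + v + 2*v²)
(I(91) - 398) - 23011 = ((23 + 91 + 2*91²) - 398) - 23011 = ((23 + 91 + 2*8281) - 398) - 23011 = ((23 + 91 + 16562) - 398) - 23011 = (16676 - 398) - 23011 = 16278 - 23011 = -6733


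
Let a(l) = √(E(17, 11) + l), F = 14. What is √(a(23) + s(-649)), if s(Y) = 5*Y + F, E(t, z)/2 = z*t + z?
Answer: √(-3231 + √419) ≈ 56.662*I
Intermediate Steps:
E(t, z) = 2*z + 2*t*z (E(t, z) = 2*(z*t + z) = 2*(t*z + z) = 2*(z + t*z) = 2*z + 2*t*z)
a(l) = √(396 + l) (a(l) = √(2*11*(1 + 17) + l) = √(2*11*18 + l) = √(396 + l))
s(Y) = 14 + 5*Y (s(Y) = 5*Y + 14 = 14 + 5*Y)
√(a(23) + s(-649)) = √(√(396 + 23) + (14 + 5*(-649))) = √(√419 + (14 - 3245)) = √(√419 - 3231) = √(-3231 + √419)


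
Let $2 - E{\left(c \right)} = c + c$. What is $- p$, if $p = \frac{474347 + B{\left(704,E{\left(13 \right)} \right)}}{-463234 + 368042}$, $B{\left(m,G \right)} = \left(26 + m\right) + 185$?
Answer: $\frac{237631}{47596} \approx 4.9927$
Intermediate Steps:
$E{\left(c \right)} = 2 - 2 c$ ($E{\left(c \right)} = 2 - \left(c + c\right) = 2 - 2 c$)
$B{\left(m,G \right)} = 211 + m$
$p = - \frac{237631}{47596}$ ($p = \frac{474347 + \left(211 + 704\right)}{-463234 + 368042} = \frac{474347 + 915}{-95192} = 475262 \left(- \frac{1}{95192}\right) = - \frac{237631}{47596} \approx -4.9927$)
$- p = \left(-1\right) \left(- \frac{237631}{47596}\right) = \frac{237631}{47596}$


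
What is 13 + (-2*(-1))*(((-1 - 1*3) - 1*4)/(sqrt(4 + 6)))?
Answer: 13 - 8*sqrt(10)/5 ≈ 7.9404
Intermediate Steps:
13 + (-2*(-1))*(((-1 - 1*3) - 1*4)/(sqrt(4 + 6))) = 13 + 2*(((-1 - 3) - 4)/(sqrt(10))) = 13 + 2*((-4 - 4)*(sqrt(10)/10)) = 13 + 2*(-4*sqrt(10)/5) = 13 - 8*sqrt(10)/5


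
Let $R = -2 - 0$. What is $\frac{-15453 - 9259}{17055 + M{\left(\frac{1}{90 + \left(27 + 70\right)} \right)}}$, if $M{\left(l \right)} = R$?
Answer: $- \frac{24712}{17053} \approx -1.4491$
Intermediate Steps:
$R = -2$ ($R = -2 + 0 = -2$)
$M{\left(l \right)} = -2$
$\frac{-15453 - 9259}{17055 + M{\left(\frac{1}{90 + \left(27 + 70\right)} \right)}} = \frac{-15453 - 9259}{17055 - 2} = - \frac{24712}{17053}$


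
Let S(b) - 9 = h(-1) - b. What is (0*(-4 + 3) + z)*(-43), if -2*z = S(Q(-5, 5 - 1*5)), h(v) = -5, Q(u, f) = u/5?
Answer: 215/2 ≈ 107.50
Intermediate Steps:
Q(u, f) = u/5 (Q(u, f) = u*(⅕) = u/5)
S(b) = 4 - b (S(b) = 9 + (-5 - b) = 4 - b)
z = -5/2 (z = -(4 - (-5)/5)/2 = -(4 - 1*(-1))/2 = -(4 + 1)/2 = -½*5 = -5/2 ≈ -2.5000)
(0*(-4 + 3) + z)*(-43) = (0*(-4 + 3) - 5/2)*(-43) = (0*(-1) - 5/2)*(-43) = (0 - 5/2)*(-43) = -5/2*(-43) = 215/2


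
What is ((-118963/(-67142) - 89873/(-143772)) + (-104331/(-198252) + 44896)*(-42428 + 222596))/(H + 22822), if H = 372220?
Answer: 215002775539820550268495/10500184738738276728 ≈ 20476.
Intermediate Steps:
((-118963/(-67142) - 89873/(-143772)) + (-104331/(-198252) + 44896)*(-42428 + 222596))/(H + 22822) = ((-118963/(-67142) - 89873/(-143772)) + (-104331/(-198252) + 44896)*(-42428 + 222596))/(372220 + 22822) = ((-118963*(-1/67142) - 89873*(-1/143772)) + (-104331*(-1/198252) + 44896)*180168)/395042 = ((118963/67142 + 89873/143772) + (34777/66084 + 44896)*180168)*(1/395042) = (11568900701/4826569812 + (2966942041/66084)*180168)*(1/395042) = (11568900701/4826569812 + 44545667803574/5507)*(1/395042) = (215002775539820550268495/26579919954684)*(1/395042) = 215002775539820550268495/10500184738738276728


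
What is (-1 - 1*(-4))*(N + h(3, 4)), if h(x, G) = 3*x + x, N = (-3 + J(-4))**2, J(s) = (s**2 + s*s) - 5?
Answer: 1764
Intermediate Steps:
J(s) = -5 + 2*s**2 (J(s) = (s**2 + s**2) - 5 = 2*s**2 - 5 = -5 + 2*s**2)
N = 576 (N = (-3 + (-5 + 2*(-4)**2))**2 = (-3 + (-5 + 2*16))**2 = (-3 + (-5 + 32))**2 = (-3 + 27)**2 = 24**2 = 576)
h(x, G) = 4*x
(-1 - 1*(-4))*(N + h(3, 4)) = (-1 - 1*(-4))*(576 + 4*3) = (-1 + 4)*(576 + 12) = 3*588 = 1764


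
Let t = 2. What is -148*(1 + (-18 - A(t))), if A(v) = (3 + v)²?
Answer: 6216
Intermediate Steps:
-148*(1 + (-18 - A(t))) = -148*(1 + (-18 - (3 + 2)²)) = -148*(1 + (-18 - 1*5²)) = -148*(1 + (-18 - 1*25)) = -148*(1 + (-18 - 25)) = -148*(1 - 43) = -148*(-42) = 6216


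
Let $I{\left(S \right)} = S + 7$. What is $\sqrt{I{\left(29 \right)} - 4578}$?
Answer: $i \sqrt{4542} \approx 67.394 i$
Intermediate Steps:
$I{\left(S \right)} = 7 + S$
$\sqrt{I{\left(29 \right)} - 4578} = \sqrt{\left(7 + 29\right) - 4578} = \sqrt{36 - 4578} = \sqrt{-4542} = i \sqrt{4542}$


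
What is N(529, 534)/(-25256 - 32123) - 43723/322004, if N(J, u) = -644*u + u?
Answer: 108055155431/18476267516 ≈ 5.8483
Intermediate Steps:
N(J, u) = -643*u
N(529, 534)/(-25256 - 32123) - 43723/322004 = (-643*534)/(-25256 - 32123) - 43723/322004 = -343362/(-57379) - 43723*1/322004 = -343362*(-1/57379) - 43723/322004 = 343362/57379 - 43723/322004 = 108055155431/18476267516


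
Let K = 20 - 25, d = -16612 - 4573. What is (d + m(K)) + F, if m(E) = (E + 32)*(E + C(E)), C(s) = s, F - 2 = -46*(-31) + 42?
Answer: -19985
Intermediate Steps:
F = 1470 (F = 2 + (-46*(-31) + 42) = 2 + (1426 + 42) = 2 + 1468 = 1470)
d = -21185
K = -5
m(E) = 2*E*(32 + E) (m(E) = (E + 32)*(E + E) = (32 + E)*(2*E) = 2*E*(32 + E))
(d + m(K)) + F = (-21185 + 2*(-5)*(32 - 5)) + 1470 = (-21185 + 2*(-5)*27) + 1470 = (-21185 - 270) + 1470 = -21455 + 1470 = -19985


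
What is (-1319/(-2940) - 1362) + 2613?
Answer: 3679259/2940 ≈ 1251.4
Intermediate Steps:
(-1319/(-2940) - 1362) + 2613 = (-1319*(-1/2940) - 1362) + 2613 = (1319/2940 - 1362) + 2613 = -4002961/2940 + 2613 = 3679259/2940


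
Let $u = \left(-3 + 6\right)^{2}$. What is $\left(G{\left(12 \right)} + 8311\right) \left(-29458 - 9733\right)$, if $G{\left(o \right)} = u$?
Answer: $-326069120$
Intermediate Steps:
$u = 9$ ($u = 3^{2} = 9$)
$G{\left(o \right)} = 9$
$\left(G{\left(12 \right)} + 8311\right) \left(-29458 - 9733\right) = \left(9 + 8311\right) \left(-29458 - 9733\right) = 8320 \left(-39191\right) = -326069120$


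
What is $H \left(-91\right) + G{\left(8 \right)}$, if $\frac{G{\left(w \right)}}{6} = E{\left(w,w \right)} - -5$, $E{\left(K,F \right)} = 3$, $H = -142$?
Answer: $12970$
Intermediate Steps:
$G{\left(w \right)} = 48$ ($G{\left(w \right)} = 6 \left(3 - -5\right) = 6 \left(3 + 5\right) = 6 \cdot 8 = 48$)
$H \left(-91\right) + G{\left(8 \right)} = \left(-142\right) \left(-91\right) + 48 = 12922 + 48 = 12970$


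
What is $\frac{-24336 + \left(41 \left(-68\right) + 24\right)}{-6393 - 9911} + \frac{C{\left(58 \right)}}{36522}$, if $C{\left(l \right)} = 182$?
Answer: $\frac{124089191}{74431836} \approx 1.6672$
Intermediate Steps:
$\frac{-24336 + \left(41 \left(-68\right) + 24\right)}{-6393 - 9911} + \frac{C{\left(58 \right)}}{36522} = \frac{-24336 + \left(41 \left(-68\right) + 24\right)}{-6393 - 9911} + \frac{182}{36522} = \frac{-24336 + \left(-2788 + 24\right)}{-6393 - 9911} + 182 \cdot \frac{1}{36522} = \frac{-24336 - 2764}{-16304} + \frac{91}{18261} = \left(-27100\right) \left(- \frac{1}{16304}\right) + \frac{91}{18261} = \frac{6775}{4076} + \frac{91}{18261} = \frac{124089191}{74431836}$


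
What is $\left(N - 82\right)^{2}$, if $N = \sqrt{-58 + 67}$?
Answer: $6241$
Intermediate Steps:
$N = 3$ ($N = \sqrt{9} = 3$)
$\left(N - 82\right)^{2} = \left(3 - 82\right)^{2} = \left(-79\right)^{2} = 6241$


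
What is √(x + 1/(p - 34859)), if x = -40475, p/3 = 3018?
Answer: 4*I*√1684513911730/25805 ≈ 201.18*I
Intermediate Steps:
p = 9054 (p = 3*3018 = 9054)
√(x + 1/(p - 34859)) = √(-40475 + 1/(9054 - 34859)) = √(-40475 + 1/(-25805)) = √(-40475 - 1/25805) = √(-1044457376/25805) = 4*I*√1684513911730/25805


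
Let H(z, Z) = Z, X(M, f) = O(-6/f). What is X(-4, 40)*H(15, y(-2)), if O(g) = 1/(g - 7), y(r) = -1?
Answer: 20/143 ≈ 0.13986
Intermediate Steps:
O(g) = 1/(-7 + g)
X(M, f) = 1/(-7 - 6/f)
X(-4, 40)*H(15, y(-2)) = -1*40/(6 + 7*40)*(-1) = -1*40/(6 + 280)*(-1) = -1*40/286*(-1) = -1*40*1/286*(-1) = -20/143*(-1) = 20/143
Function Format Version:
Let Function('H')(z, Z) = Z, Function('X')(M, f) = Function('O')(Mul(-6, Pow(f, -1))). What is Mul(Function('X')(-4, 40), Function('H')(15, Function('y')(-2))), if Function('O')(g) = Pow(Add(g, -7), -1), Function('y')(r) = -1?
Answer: Rational(20, 143) ≈ 0.13986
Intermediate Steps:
Function('O')(g) = Pow(Add(-7, g), -1)
Function('X')(M, f) = Pow(Add(-7, Mul(-6, Pow(f, -1))), -1)
Mul(Function('X')(-4, 40), Function('H')(15, Function('y')(-2))) = Mul(Mul(-1, 40, Pow(Add(6, Mul(7, 40)), -1)), -1) = Mul(Mul(-1, 40, Pow(Add(6, 280), -1)), -1) = Mul(Mul(-1, 40, Pow(286, -1)), -1) = Mul(Mul(-1, 40, Rational(1, 286)), -1) = Mul(Rational(-20, 143), -1) = Rational(20, 143)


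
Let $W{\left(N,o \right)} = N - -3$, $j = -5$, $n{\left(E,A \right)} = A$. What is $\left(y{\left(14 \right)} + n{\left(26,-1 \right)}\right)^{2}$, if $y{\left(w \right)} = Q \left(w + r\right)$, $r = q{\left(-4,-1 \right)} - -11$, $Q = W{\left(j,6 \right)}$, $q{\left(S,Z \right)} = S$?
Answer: $1849$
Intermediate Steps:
$W{\left(N,o \right)} = 3 + N$ ($W{\left(N,o \right)} = N + 3 = 3 + N$)
$Q = -2$ ($Q = 3 - 5 = -2$)
$r = 7$ ($r = -4 - -11 = -4 + 11 = 7$)
$y{\left(w \right)} = -14 - 2 w$ ($y{\left(w \right)} = - 2 \left(w + 7\right) = - 2 \left(7 + w\right) = -14 - 2 w$)
$\left(y{\left(14 \right)} + n{\left(26,-1 \right)}\right)^{2} = \left(\left(-14 - 28\right) - 1\right)^{2} = \left(-42 - 1\right)^{2} = \left(-43\right)^{2} = 1849$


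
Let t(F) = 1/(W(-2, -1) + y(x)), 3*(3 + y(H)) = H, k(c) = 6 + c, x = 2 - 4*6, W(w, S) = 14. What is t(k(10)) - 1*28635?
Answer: -314982/11 ≈ -28635.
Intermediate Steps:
x = -22 (x = 2 - 24 = -22)
y(H) = -3 + H/3
t(F) = 3/11 (t(F) = 1/(14 + (-3 + (1/3)*(-22))) = 1/(14 + (-3 - 22/3)) = 1/(14 - 31/3) = 1/(11/3) = 3/11)
t(k(10)) - 1*28635 = 3/11 - 1*28635 = 3/11 - 28635 = -314982/11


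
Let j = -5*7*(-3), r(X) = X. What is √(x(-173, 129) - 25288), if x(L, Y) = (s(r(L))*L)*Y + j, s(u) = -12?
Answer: √242621 ≈ 492.57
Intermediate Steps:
j = 105 (j = -35*(-3) = 105)
x(L, Y) = 105 - 12*L*Y (x(L, Y) = (-12*L)*Y + 105 = -12*L*Y + 105 = 105 - 12*L*Y)
√(x(-173, 129) - 25288) = √((105 - 12*(-173)*129) - 25288) = √((105 + 267804) - 25288) = √(267909 - 25288) = √242621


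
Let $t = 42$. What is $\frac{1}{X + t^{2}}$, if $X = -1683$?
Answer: $\frac{1}{81} \approx 0.012346$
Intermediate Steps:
$\frac{1}{X + t^{2}} = \frac{1}{-1683 + 42^{2}} = \frac{1}{-1683 + 1764} = \frac{1}{81}$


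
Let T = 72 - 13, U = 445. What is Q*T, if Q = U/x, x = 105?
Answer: 5251/21 ≈ 250.05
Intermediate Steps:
Q = 89/21 (Q = 445/105 = 445*(1/105) = 89/21 ≈ 4.2381)
T = 59
Q*T = (89/21)*59 = 5251/21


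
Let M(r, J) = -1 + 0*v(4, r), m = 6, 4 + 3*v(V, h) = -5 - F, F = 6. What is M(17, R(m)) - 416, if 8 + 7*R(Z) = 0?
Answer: -417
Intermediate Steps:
v(V, h) = -5 (v(V, h) = -4/3 + (-5 - 1*6)/3 = -4/3 + (-5 - 6)/3 = -4/3 + (1/3)*(-11) = -4/3 - 11/3 = -5)
R(Z) = -8/7 (R(Z) = -8/7 + (1/7)*0 = -8/7 + 0 = -8/7)
M(r, J) = -1 (M(r, J) = -1 + 0*(-5) = -1 + 0 = -1)
M(17, R(m)) - 416 = -1 - 416 = -417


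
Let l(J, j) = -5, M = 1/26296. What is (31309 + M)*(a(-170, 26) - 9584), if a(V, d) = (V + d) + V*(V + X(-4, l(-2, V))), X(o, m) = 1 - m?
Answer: 1868071024085/3287 ≈ 5.6832e+8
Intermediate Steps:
M = 1/26296 ≈ 3.8029e-5
a(V, d) = V + d + V*(6 + V) (a(V, d) = (V + d) + V*(V + (1 - 1*(-5))) = (V + d) + V*(V + (1 + 5)) = (V + d) + V*(V + 6) = (V + d) + V*(6 + V) = V + d + V*(6 + V))
(31309 + M)*(a(-170, 26) - 9584) = (31309 + 1/26296)*((26 + (-170)**2 + 7*(-170)) - 9584) = 823301465*((26 + 28900 - 1190) - 9584)/26296 = 823301465*(27736 - 9584)/26296 = (823301465/26296)*18152 = 1868071024085/3287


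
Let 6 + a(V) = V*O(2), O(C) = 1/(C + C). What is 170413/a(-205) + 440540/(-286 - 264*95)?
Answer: -8695834146/2904407 ≈ -2994.0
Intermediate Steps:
O(C) = 1/(2*C)
a(V) = -6 + V/4 (a(V) = -6 + V*((½)/2) = -6 + V*((½)*(½)) = -6 + V*(¼) = -6 + V/4)
170413/a(-205) + 440540/(-286 - 264*95) = 170413/(-6 + (¼)*(-205)) + 440540/(-286 - 264*95) = 170413/(-6 - 205/4) + 440540/(-286 - 25080) = 170413/(-229/4) + 440540/(-25366) = 170413*(-4/229) + 440540*(-1/25366) = -681652/229 - 220270/12683 = -8695834146/2904407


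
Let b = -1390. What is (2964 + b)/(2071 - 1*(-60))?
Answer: 1574/2131 ≈ 0.73862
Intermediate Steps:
(2964 + b)/(2071 - 1*(-60)) = (2964 - 1390)/(2071 - 1*(-60)) = 1574/(2071 + 60) = 1574/2131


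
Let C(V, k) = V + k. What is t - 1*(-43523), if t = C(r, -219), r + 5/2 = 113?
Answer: 86829/2 ≈ 43415.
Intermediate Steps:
r = 221/2 (r = -5/2 + 113 = 221/2 ≈ 110.50)
t = -217/2 (t = 221/2 - 219 = -217/2 ≈ -108.50)
t - 1*(-43523) = -217/2 - 1*(-43523) = -217/2 + 43523 = 86829/2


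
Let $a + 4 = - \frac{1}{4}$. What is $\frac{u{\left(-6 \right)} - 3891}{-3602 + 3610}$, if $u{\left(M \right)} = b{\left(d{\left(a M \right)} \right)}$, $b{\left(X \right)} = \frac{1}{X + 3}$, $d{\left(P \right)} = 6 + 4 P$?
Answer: $- \frac{107975}{222} \approx -486.37$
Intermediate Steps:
$a = - \frac{17}{4}$ ($a = -4 - \frac{1}{4} = - \frac{17}{4} \approx -4.25$)
$b{\left(X \right)} = \frac{1}{3 + X}$
$u{\left(M \right)} = \frac{1}{9 - 17 M}$ ($u{\left(M \right)} = \frac{1}{3 + \left(6 + 4 \left(- \frac{17 M}{4}\right)\right)} = \frac{1}{3 - \left(-6 + 17 M\right)} = \frac{1}{9 - 17 M}$)
$\frac{u{\left(-6 \right)} - 3891}{-3602 + 3610} = \frac{\frac{1}{9 - -102} - 3891}{-3602 + 3610} = \frac{\frac{1}{9 + 102} - 3891}{8} = \left(\frac{1}{111} - 3891\right) \frac{1}{8} = \left(- \frac{431900}{111}\right) \frac{1}{8} = - \frac{107975}{222}$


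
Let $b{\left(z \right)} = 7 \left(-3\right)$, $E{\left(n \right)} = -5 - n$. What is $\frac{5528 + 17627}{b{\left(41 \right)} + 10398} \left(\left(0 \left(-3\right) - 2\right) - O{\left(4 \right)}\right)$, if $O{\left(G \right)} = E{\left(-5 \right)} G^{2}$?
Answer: $- \frac{46310}{10377} \approx -4.4628$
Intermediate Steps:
$b{\left(z \right)} = -21$
$O{\left(G \right)} = 0$ ($O{\left(G \right)} = \left(-5 - -5\right) G^{2} = \left(-5 + 5\right) G^{2} = 0 G^{2} = 0$)
$\frac{5528 + 17627}{b{\left(41 \right)} + 10398} \left(\left(0 \left(-3\right) - 2\right) - O{\left(4 \right)}\right) = \frac{5528 + 17627}{-21 + 10398} \left(\left(0 \left(-3\right) - 2\right) - 0\right) = \frac{23155}{10377} \left(\left(0 - 2\right) + 0\right) = 23155 \cdot \frac{1}{10377} \left(-2 + 0\right) = \frac{23155}{10377} \left(-2\right) = - \frac{46310}{10377}$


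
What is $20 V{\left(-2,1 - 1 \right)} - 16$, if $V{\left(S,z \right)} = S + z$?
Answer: $-56$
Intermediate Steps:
$20 V{\left(-2,1 - 1 \right)} - 16 = 20 \left(-2 + \left(1 - 1\right)\right) - 16 = 20 \left(-2 + 0\right) - 16 = 20 \left(-2\right) - 16 = -40 - 16 = -56$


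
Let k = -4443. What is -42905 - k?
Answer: -38462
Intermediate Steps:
-42905 - k = -42905 - 1*(-4443) = -42905 + 4443 = -38462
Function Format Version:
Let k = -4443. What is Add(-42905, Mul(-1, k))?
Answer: -38462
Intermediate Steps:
Add(-42905, Mul(-1, k)) = Add(-42905, Mul(-1, -4443)) = Add(-42905, 4443) = -38462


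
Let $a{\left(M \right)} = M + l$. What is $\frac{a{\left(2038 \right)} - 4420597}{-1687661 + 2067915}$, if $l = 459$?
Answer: $- \frac{2209050}{190127} \approx -11.619$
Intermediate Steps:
$a{\left(M \right)} = 459 + M$ ($a{\left(M \right)} = M + 459 = 459 + M$)
$\frac{a{\left(2038 \right)} - 4420597}{-1687661 + 2067915} = \frac{\left(459 + 2038\right) - 4420597}{-1687661 + 2067915} = \frac{2497 - 4420597}{380254} = \left(-4418100\right) \frac{1}{380254} = - \frac{2209050}{190127}$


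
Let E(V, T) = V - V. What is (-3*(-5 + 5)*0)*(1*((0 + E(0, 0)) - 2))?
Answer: 0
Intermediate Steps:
E(V, T) = 0
(-3*(-5 + 5)*0)*(1*((0 + E(0, 0)) - 2)) = (-3*(-5 + 5)*0)*(1*((0 + 0) - 2)) = (-3*0*0)*(1*(0 - 2)) = (0*0)*(1*(-2)) = 0*(-2) = 0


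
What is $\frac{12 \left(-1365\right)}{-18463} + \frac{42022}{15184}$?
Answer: $\frac{512283053}{140171096} \approx 3.6547$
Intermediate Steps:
$\frac{12 \left(-1365\right)}{-18463} + \frac{42022}{15184} = \left(-16380\right) \left(- \frac{1}{18463}\right) + 42022 \cdot \frac{1}{15184} = \frac{16380}{18463} + \frac{21011}{7592} = \frac{512283053}{140171096}$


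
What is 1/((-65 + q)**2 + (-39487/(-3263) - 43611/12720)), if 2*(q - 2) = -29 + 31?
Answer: 13835120/53302191929 ≈ 0.00025956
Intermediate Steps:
q = 3 (q = 2 + (-29 + 31)/2 = 2 + (1/2)*2 = 2 + 1 = 3)
1/((-65 + q)**2 + (-39487/(-3263) - 43611/12720)) = 1/((-65 + 3)**2 + (-39487/(-3263) - 43611/12720)) = 1/((-62)**2 + (-39487*(-1/3263) - 43611*1/12720)) = 1/(3844 + (39487/3263 - 14537/4240)) = 1/(3844 + 119990649/13835120) = 1/(53302191929/13835120) = 13835120/53302191929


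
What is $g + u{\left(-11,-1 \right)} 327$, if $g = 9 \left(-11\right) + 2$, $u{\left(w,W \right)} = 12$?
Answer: $3827$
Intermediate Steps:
$g = -97$ ($g = -99 + 2 = -97$)
$g + u{\left(-11,-1 \right)} 327 = -97 + 12 \cdot 327 = -97 + 3924 = 3827$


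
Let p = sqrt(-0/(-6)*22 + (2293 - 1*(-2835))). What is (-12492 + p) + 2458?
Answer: -10034 + 2*sqrt(1282) ≈ -9962.4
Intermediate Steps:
p = 2*sqrt(1282) (p = sqrt(-0*(-1)/6*22 + (2293 + 2835)) = sqrt(-23*0*22 + 5128) = sqrt(0*22 + 5128) = sqrt(0 + 5128) = sqrt(5128) = 2*sqrt(1282) ≈ 71.610)
(-12492 + p) + 2458 = (-12492 + 2*sqrt(1282)) + 2458 = -10034 + 2*sqrt(1282)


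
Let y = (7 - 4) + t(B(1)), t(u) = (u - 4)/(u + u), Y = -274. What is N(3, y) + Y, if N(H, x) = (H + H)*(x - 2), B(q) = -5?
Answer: -1313/5 ≈ -262.60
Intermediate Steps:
t(u) = (-4 + u)/(2*u) (t(u) = (-4 + u)/((2*u)) = (-4 + u)*(1/(2*u)) = (-4 + u)/(2*u))
y = 39/10 (y = (7 - 4) + (½)*(-4 - 5)/(-5) = 3 + (½)*(-⅕)*(-9) = 3 + 9/10 = 39/10 ≈ 3.9000)
N(H, x) = 2*H*(-2 + x) (N(H, x) = (2*H)*(-2 + x) = 2*H*(-2 + x))
N(3, y) + Y = 2*3*(-2 + 39/10) - 274 = 2*3*(19/10) - 274 = 57/5 - 274 = -1313/5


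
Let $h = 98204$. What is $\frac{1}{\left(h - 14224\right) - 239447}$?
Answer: $- \frac{1}{155467} \approx -6.4322 \cdot 10^{-6}$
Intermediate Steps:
$\frac{1}{\left(h - 14224\right) - 239447} = \frac{1}{\left(98204 - 14224\right) - 239447} = \frac{1}{83980 - 239447} = \frac{1}{-155467} = - \frac{1}{155467}$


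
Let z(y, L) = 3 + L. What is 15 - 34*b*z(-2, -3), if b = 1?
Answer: 15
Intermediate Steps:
15 - 34*b*z(-2, -3) = 15 - 34*(3 - 3) = 15 - 34*0 = 15 + 0 = 15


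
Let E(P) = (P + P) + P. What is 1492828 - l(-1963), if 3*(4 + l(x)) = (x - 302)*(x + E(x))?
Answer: -4435428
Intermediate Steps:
E(P) = 3*P (E(P) = 2*P + P = 3*P)
l(x) = -4 + 4*x*(-302 + x)/3 (l(x) = -4 + ((x - 302)*(x + 3*x))/3 = -4 + ((-302 + x)*(4*x))/3 = -4 + (4*x*(-302 + x))/3 = -4 + 4*x*(-302 + x)/3)
1492828 - l(-1963) = 1492828 - (-4 - 1208/3*(-1963) + (4/3)*(-1963)²) = 1492828 - (-4 + 2371304/3 + (4/3)*3853369) = 1492828 - (-4 + 2371304/3 + 15413476/3) = 1492828 - 1*5928256 = 1492828 - 5928256 = -4435428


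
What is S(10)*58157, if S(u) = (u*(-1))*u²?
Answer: -58157000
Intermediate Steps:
S(u) = -u³ (S(u) = (-u)*u² = -u³)
S(10)*58157 = -1*10³*58157 = -1*1000*58157 = -1000*58157 = -58157000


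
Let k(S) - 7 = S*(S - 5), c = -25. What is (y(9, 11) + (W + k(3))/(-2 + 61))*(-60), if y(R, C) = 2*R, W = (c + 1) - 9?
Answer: -61800/59 ≈ -1047.5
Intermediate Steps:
k(S) = 7 + S*(-5 + S) (k(S) = 7 + S*(S - 5) = 7 + S*(-5 + S))
W = -33 (W = (-25 + 1) - 9 = -24 - 9 = -33)
(y(9, 11) + (W + k(3))/(-2 + 61))*(-60) = (2*9 + (-33 + (7 + 3² - 5*3))/(-2 + 61))*(-60) = (18 + (-33 + (7 + 9 - 15))/59)*(-60) = (18 + (-33 + 1)*(1/59))*(-60) = (18 - 32*1/59)*(-60) = (18 - 32/59)*(-60) = (1030/59)*(-60) = -61800/59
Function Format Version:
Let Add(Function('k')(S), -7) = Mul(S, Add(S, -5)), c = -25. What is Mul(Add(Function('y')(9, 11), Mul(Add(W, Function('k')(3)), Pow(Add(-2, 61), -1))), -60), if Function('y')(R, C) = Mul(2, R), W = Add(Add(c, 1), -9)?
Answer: Rational(-61800, 59) ≈ -1047.5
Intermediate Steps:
Function('k')(S) = Add(7, Mul(S, Add(-5, S))) (Function('k')(S) = Add(7, Mul(S, Add(S, -5))) = Add(7, Mul(S, Add(-5, S))))
W = -33 (W = Add(Add(-25, 1), -9) = Add(-24, -9) = -33)
Mul(Add(Function('y')(9, 11), Mul(Add(W, Function('k')(3)), Pow(Add(-2, 61), -1))), -60) = Mul(Add(Mul(2, 9), Mul(Add(-33, Add(7, Pow(3, 2), Mul(-5, 3))), Pow(Add(-2, 61), -1))), -60) = Mul(Add(18, Mul(Add(-33, Add(7, 9, -15)), Pow(59, -1))), -60) = Mul(Add(18, Mul(Add(-33, 1), Rational(1, 59))), -60) = Mul(Add(18, Mul(-32, Rational(1, 59))), -60) = Mul(Add(18, Rational(-32, 59)), -60) = Mul(Rational(1030, 59), -60) = Rational(-61800, 59)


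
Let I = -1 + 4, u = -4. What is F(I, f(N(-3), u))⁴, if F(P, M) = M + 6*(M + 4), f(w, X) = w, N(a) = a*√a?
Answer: -2490183 + 1505952*I*√3 ≈ -2.4902e+6 + 2.6084e+6*I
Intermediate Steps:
N(a) = a^(3/2)
I = 3
F(P, M) = 24 + 7*M (F(P, M) = M + 6*(4 + M) = M + (24 + 6*M) = 24 + 7*M)
F(I, f(N(-3), u))⁴ = (24 + 7*(-3)^(3/2))⁴ = (24 + 7*(-3*I*√3))⁴ = (24 - 21*I*√3)⁴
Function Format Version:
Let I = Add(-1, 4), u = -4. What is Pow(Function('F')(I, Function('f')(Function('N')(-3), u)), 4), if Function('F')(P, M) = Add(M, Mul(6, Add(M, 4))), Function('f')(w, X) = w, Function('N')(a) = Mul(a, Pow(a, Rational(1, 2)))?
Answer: Add(-2490183, Mul(1505952, I, Pow(3, Rational(1, 2)))) ≈ Add(-2.4902e+6, Mul(2.6084e+6, I))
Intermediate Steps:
Function('N')(a) = Pow(a, Rational(3, 2))
I = 3
Function('F')(P, M) = Add(24, Mul(7, M)) (Function('F')(P, M) = Add(M, Mul(6, Add(4, M))) = Add(M, Add(24, Mul(6, M))) = Add(24, Mul(7, M)))
Pow(Function('F')(I, Function('f')(Function('N')(-3), u)), 4) = Pow(Add(24, Mul(7, Pow(-3, Rational(3, 2)))), 4) = Pow(Add(24, Mul(7, Mul(-3, I, Pow(3, Rational(1, 2))))), 4) = Pow(Add(24, Mul(-21, I, Pow(3, Rational(1, 2)))), 4)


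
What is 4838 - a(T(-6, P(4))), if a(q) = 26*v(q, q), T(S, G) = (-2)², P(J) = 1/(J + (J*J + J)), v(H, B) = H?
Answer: 4734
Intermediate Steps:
P(J) = 1/(J² + 2*J) (P(J) = 1/(J + (J² + J)) = 1/(J + (J + J²)) = 1/(J² + 2*J))
T(S, G) = 4
a(q) = 26*q
4838 - a(T(-6, P(4))) = 4838 - 26*4 = 4838 - 1*104 = 4838 - 104 = 4734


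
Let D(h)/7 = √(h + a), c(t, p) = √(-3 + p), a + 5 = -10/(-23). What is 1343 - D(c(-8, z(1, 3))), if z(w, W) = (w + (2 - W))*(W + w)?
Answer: 1343 - 7*√(-2415 + 529*I*√3)/23 ≈ 1340.2 - 15.214*I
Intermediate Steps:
a = -105/23 (a = -5 - 10/(-23) = -5 - 10*(-1/23) = -5 + 10/23 = -105/23 ≈ -4.5652)
z(w, W) = (W + w)*(2 + w - W) (z(w, W) = (2 + w - W)*(W + w) = (W + w)*(2 + w - W))
D(h) = 7*√(-105/23 + h) (D(h) = 7*√(h - 105/23) = 7*√(-105/23 + h))
1343 - D(c(-8, z(1, 3))) = 1343 - 7*√(-2415 + 529*√(-3 + (1² - 1*3² + 2*3 + 2*1)))/23 = 1343 - 7*√(-2415 + 529*√(-3 + (1 - 1*9 + 6 + 2)))/23 = 1343 - 7*√(-2415 + 529*√(-3 + (1 - 9 + 6 + 2)))/23 = 1343 - 7*√(-2415 + 529*√(-3 + 0))/23 = 1343 - 7*√(-2415 + 529*√(-3))/23 = 1343 - 7*√(-2415 + 529*(I*√3))/23 = 1343 - 7*√(-2415 + 529*I*√3)/23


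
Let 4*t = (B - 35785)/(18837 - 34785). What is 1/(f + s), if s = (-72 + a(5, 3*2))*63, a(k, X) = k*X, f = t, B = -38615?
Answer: -1329/3514984 ≈ -0.00037810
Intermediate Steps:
t = 1550/1329 (t = ((-38615 - 35785)/(18837 - 34785))/4 = (-74400/(-15948))/4 = (-74400*(-1/15948))/4 = (1/4)*(6200/1329) = 1550/1329 ≈ 1.1663)
f = 1550/1329 ≈ 1.1663
a(k, X) = X*k
s = -2646 (s = (-72 + (3*2)*5)*63 = (-72 + 6*5)*63 = (-72 + 30)*63 = -42*63 = -2646)
1/(f + s) = 1/(1550/1329 - 2646) = 1/(-3514984/1329) = -1329/3514984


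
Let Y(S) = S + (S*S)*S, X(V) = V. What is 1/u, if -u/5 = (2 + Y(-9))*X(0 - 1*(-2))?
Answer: 1/7360 ≈ 0.00013587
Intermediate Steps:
Y(S) = S + S³ (Y(S) = S + S²*S = S + S³)
u = 7360 (u = -5*(2 + (-9 + (-9)³))*(0 - 1*(-2)) = -5*(2 + (-9 - 729))*(0 + 2) = -5*(2 - 738)*2 = -(-3680)*2 = -5*(-1472) = 7360)
1/u = 1/7360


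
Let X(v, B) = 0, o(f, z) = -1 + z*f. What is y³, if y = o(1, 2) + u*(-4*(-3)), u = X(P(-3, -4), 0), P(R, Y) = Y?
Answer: 1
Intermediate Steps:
o(f, z) = -1 + f*z
u = 0
y = 1 (y = (-1 + 1*2) + 0*(-4*(-3)) = (-1 + 2) + 0*12 = 1 + 0 = 1)
y³ = 1³ = 1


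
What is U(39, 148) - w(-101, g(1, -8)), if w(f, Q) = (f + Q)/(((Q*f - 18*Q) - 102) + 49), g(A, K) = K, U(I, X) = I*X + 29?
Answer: 5215208/899 ≈ 5801.1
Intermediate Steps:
U(I, X) = 29 + I*X
w(f, Q) = (Q + f)/(-53 - 18*Q + Q*f) (w(f, Q) = (Q + f)/(((-18*Q + Q*f) - 102) + 49) = (Q + f)/((-102 - 18*Q + Q*f) + 49) = (Q + f)/(-53 - 18*Q + Q*f))
U(39, 148) - w(-101, g(1, -8)) = (29 + 39*148) - (-8 - 101)/(-53 - 18*(-8) - 8*(-101)) = (29 + 5772) - (-109)/(-53 + 144 + 808) = 5801 - (-109)/899 = 5801 - 1*(-109/899) = 5801 + 109/899 = 5215208/899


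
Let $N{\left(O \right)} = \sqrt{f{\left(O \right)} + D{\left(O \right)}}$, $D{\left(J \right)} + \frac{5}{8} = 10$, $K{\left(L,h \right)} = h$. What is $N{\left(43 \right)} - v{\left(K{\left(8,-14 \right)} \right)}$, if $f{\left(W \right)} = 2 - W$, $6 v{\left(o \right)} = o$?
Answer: $\frac{7}{3} + \frac{i \sqrt{506}}{4} \approx 2.3333 + 5.6236 i$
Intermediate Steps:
$D{\left(J \right)} = \frac{75}{8}$ ($D{\left(J \right)} = - \frac{5}{8} + 10 = \frac{75}{8}$)
$v{\left(o \right)} = \frac{o}{6}$
$N{\left(O \right)} = \sqrt{\frac{91}{8} - O}$ ($N{\left(O \right)} = \sqrt{\left(2 - O\right) + \frac{75}{8}} = \sqrt{\frac{91}{8} - O}$)
$N{\left(43 \right)} - v{\left(K{\left(8,-14 \right)} \right)} = \frac{\sqrt{182 - 688}}{4} - \frac{1}{6} \left(-14\right) = \frac{\sqrt{182 - 688}}{4} - - \frac{7}{3} = \frac{\sqrt{-506}}{4} + \frac{7}{3} = \frac{i \sqrt{506}}{4} + \frac{7}{3} = \frac{7}{3} + \frac{i \sqrt{506}}{4}$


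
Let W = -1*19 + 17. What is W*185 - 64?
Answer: -434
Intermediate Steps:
W = -2 (W = -19 + 17 = -2)
W*185 - 64 = -2*185 - 64 = -370 - 64 = -434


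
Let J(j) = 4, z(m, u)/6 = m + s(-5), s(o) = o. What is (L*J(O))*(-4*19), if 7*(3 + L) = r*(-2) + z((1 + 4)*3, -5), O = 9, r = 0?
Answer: -11856/7 ≈ -1693.7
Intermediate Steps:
z(m, u) = -30 + 6*m (z(m, u) = 6*(m - 5) = 6*(-5 + m) = -30 + 6*m)
L = 39/7 (L = -3 + (0*(-2) + (-30 + 6*((1 + 4)*3)))/7 = -3 + (0 + (-30 + 6*(5*3)))/7 = -3 + (0 + (-30 + 6*15))/7 = -3 + (0 + (-30 + 90))/7 = -3 + (0 + 60)/7 = -3 + (⅐)*60 = -3 + 60/7 = 39/7 ≈ 5.5714)
(L*J(O))*(-4*19) = ((39/7)*4)*(-4*19) = (156/7)*(-76) = -11856/7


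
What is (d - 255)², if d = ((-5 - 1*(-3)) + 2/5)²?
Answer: 39828721/625 ≈ 63726.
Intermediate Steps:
d = 64/25 (d = ((-5 + 3) + 2*(⅕))² = (-2 + ⅖)² = (-8/5)² = 64/25 ≈ 2.5600)
(d - 255)² = (64/25 - 255)² = (-6311/25)² = 39828721/625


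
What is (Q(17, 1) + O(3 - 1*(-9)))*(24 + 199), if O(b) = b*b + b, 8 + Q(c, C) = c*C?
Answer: 36795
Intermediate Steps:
Q(c, C) = -8 + C*c (Q(c, C) = -8 + c*C = -8 + C*c)
O(b) = b + b² (O(b) = b² + b = b + b²)
(Q(17, 1) + O(3 - 1*(-9)))*(24 + 199) = ((-8 + 1*17) + (3 - 1*(-9))*(1 + (3 - 1*(-9))))*(24 + 199) = ((-8 + 17) + (3 + 9)*(1 + (3 + 9)))*223 = (9 + 12*(1 + 12))*223 = (9 + 12*13)*223 = (9 + 156)*223 = 165*223 = 36795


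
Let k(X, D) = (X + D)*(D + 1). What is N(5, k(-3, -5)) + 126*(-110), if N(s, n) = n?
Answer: -13828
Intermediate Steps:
k(X, D) = (1 + D)*(D + X) (k(X, D) = (D + X)*(1 + D) = (1 + D)*(D + X))
N(5, k(-3, -5)) + 126*(-110) = (-5 - 3 + (-5)² - 5*(-3)) + 126*(-110) = (-5 - 3 + 25 + 15) - 13860 = 32 - 13860 = -13828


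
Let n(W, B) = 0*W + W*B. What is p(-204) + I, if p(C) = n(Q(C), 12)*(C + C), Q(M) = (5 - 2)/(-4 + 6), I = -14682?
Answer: -22026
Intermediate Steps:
Q(M) = 3/2
n(W, B) = B*W (n(W, B) = 0 + B*W = B*W)
p(C) = 36*C (p(C) = (12*(3/2))*(C + C) = 18*(2*C) = 36*C)
p(-204) + I = 36*(-204) - 14682 = -7344 - 14682 = -22026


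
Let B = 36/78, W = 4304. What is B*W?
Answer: 25824/13 ≈ 1986.5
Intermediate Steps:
B = 6/13 (B = 36*(1/78) = 6/13 ≈ 0.46154)
B*W = (6/13)*4304 = 25824/13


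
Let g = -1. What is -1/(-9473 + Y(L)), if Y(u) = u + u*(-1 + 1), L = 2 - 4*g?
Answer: 1/9467 ≈ 0.00010563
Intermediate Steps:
L = 6 (L = 2 - 4*(-1) = 2 + 4 = 6)
Y(u) = u (Y(u) = u + u*0 = u + 0 = u)
-1/(-9473 + Y(L)) = -1/(-9473 + 6) = -1/(-9467) = -1*(-1/9467) = 1/9467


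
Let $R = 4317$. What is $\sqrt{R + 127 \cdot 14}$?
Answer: $\sqrt{6095} \approx 78.07$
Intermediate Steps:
$\sqrt{R + 127 \cdot 14} = \sqrt{4317 + 127 \cdot 14} = \sqrt{4317 + 1778} = \sqrt{6095}$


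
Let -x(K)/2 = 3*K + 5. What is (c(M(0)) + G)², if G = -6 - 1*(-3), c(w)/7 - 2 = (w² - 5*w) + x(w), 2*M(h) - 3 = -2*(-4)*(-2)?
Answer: 8696601/16 ≈ 5.4354e+5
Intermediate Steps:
x(K) = -10 - 6*K (x(K) = -2*(3*K + 5) = -2*(5 + 3*K) = -10 - 6*K)
M(h) = -13/2 (M(h) = 3/2 + (-2*(-4)*(-2))/2 = 3/2 + (8*(-2))/2 = 3/2 + (½)*(-16) = 3/2 - 8 = -13/2)
c(w) = -56 - 77*w + 7*w² (c(w) = 14 + 7*((w² - 5*w) + (-10 - 6*w)) = 14 + 7*(-10 + w² - 11*w) = 14 + (-70 - 77*w + 7*w²) = -56 - 77*w + 7*w²)
G = -3 (G = -6 + 3 = -3)
(c(M(0)) + G)² = ((-56 - 77*(-13/2) + 7*(-13/2)²) - 3)² = ((-56 + 1001/2 + 7*(169/4)) - 3)² = ((-56 + 1001/2 + 1183/4) - 3)² = (2961/4 - 3)² = (2949/4)² = 8696601/16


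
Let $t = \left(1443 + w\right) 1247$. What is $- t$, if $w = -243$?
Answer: $-1496400$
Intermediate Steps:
$t = 1496400$ ($t = \left(1443 - 243\right) 1247 = 1200 \cdot 1247 = 1496400$)
$- t = \left(-1\right) 1496400 = -1496400$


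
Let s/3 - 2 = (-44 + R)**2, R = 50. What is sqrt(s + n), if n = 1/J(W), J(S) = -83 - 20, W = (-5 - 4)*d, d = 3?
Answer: sqrt(1209323)/103 ≈ 10.677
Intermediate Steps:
W = -27 (W = (-5 - 4)*3 = -9*3 = -27)
J(S) = -103
n = -1/103 (n = 1/(-103) = -1/103 ≈ -0.0097087)
s = 114 (s = 6 + 3*(-44 + 50)**2 = 6 + 3*6**2 = 6 + 3*36 = 6 + 108 = 114)
sqrt(s + n) = sqrt(114 - 1/103) = sqrt(11741/103) = sqrt(1209323)/103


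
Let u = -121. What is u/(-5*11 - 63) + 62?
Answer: 7437/118 ≈ 63.025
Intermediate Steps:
u/(-5*11 - 63) + 62 = -121/(-5*11 - 63) + 62 = -121/(-55 - 63) + 62 = -121/(-118) + 62 = -121*(-1/118) + 62 = 121/118 + 62 = 7437/118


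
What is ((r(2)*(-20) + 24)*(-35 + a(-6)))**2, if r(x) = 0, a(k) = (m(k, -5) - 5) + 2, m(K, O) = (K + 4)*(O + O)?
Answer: 186624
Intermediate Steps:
m(K, O) = 2*O*(4 + K) (m(K, O) = (4 + K)*(2*O) = 2*O*(4 + K))
a(k) = -43 - 10*k (a(k) = (2*(-5)*(4 + k) - 5) + 2 = ((-40 - 10*k) - 5) + 2 = (-45 - 10*k) + 2 = -43 - 10*k)
((r(2)*(-20) + 24)*(-35 + a(-6)))**2 = ((0*(-20) + 24)*(-35 + (-43 - 10*(-6))))**2 = ((0 + 24)*(-35 + (-43 + 60)))**2 = (24*(-35 + 17))**2 = (24*(-18))**2 = (-432)**2 = 186624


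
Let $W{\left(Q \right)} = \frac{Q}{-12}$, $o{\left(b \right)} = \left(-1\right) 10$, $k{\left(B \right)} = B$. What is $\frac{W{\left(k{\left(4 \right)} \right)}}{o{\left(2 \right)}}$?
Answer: $\frac{1}{30} \approx 0.033333$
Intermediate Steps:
$o{\left(b \right)} = -10$
$W{\left(Q \right)} = - \frac{Q}{12}$ ($W{\left(Q \right)} = Q \left(- \frac{1}{12}\right) = - \frac{Q}{12}$)
$\frac{W{\left(k{\left(4 \right)} \right)}}{o{\left(2 \right)}} = \frac{\left(- \frac{1}{12}\right) 4}{-10} = \left(- \frac{1}{3}\right) \left(- \frac{1}{10}\right) = \frac{1}{30}$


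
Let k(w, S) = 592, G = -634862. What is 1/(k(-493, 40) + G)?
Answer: -1/634270 ≈ -1.5766e-6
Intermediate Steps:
1/(k(-493, 40) + G) = 1/(592 - 634862) = 1/(-634270) = -1/634270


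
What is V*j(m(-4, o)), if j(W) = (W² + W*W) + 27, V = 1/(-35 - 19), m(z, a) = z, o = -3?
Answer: -59/54 ≈ -1.0926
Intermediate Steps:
V = -1/54 (V = 1/(-54) = -1/54 ≈ -0.018519)
j(W) = 27 + 2*W² (j(W) = (W² + W²) + 27 = 2*W² + 27 = 27 + 2*W²)
V*j(m(-4, o)) = -(27 + 2*(-4)²)/54 = -(27 + 2*16)/54 = -(27 + 32)/54 = -1/54*59 = -59/54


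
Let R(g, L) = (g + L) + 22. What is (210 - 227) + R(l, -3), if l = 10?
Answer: 12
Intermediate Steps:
R(g, L) = 22 + L + g (R(g, L) = (L + g) + 22 = 22 + L + g)
(210 - 227) + R(l, -3) = (210 - 227) + (22 - 3 + 10) = -17 + 29 = 12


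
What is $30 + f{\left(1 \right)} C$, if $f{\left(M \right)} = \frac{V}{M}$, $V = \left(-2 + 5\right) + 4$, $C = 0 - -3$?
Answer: $51$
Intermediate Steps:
$C = 3$ ($C = 0 + 3 = 3$)
$V = 7$ ($V = 3 + 4 = 7$)
$f{\left(M \right)} = \frac{7}{M}$
$30 + f{\left(1 \right)} C = 30 + \frac{7}{1} \cdot 3 = 30 + 7 \cdot 1 \cdot 3 = 30 + 7 \cdot 3 = 30 + 21 = 51$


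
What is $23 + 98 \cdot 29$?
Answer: $2865$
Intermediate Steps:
$23 + 98 \cdot 29 = 23 + 2842 = 2865$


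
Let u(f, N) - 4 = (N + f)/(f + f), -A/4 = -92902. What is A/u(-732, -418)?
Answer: 272017056/3503 ≈ 77653.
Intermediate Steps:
A = 371608 (A = -4*(-92902) = 371608)
u(f, N) = 4 + (N + f)/(2*f) (u(f, N) = 4 + (N + f)/(f + f) = 4 + (N + f)/((2*f)) = 4 + (N + f)*(1/(2*f)) = 4 + (N + f)/(2*f))
A/u(-732, -418) = 371608/(((½)*(-418 + 9*(-732))/(-732))) = 371608/(((½)*(-1/732)*(-418 - 6588))) = 371608/(((½)*(-1/732)*(-7006))) = 371608/(3503/732) = 371608*(732/3503) = 272017056/3503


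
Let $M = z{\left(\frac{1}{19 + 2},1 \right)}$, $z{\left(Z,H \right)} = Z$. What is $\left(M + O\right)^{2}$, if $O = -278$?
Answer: $\frac{34070569}{441} \approx 77258.0$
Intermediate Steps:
$M = \frac{1}{21}$ ($M = \frac{1}{19 + 2} = \frac{1}{21} \approx 0.047619$)
$\left(M + O\right)^{2} = \left(\frac{1}{21} - 278\right)^{2} = \left(- \frac{5837}{21}\right)^{2} = \frac{34070569}{441}$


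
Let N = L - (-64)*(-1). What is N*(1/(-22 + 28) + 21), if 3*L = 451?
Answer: 32893/18 ≈ 1827.4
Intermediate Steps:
L = 451/3 (L = (1/3)*451 = 451/3 ≈ 150.33)
N = 259/3 (N = 451/3 - (-64)*(-1) = 451/3 - 1*64 = 451/3 - 64 = 259/3 ≈ 86.333)
N*(1/(-22 + 28) + 21) = 259*(1/(-22 + 28) + 21)/3 = 259*(1/6 + 21)/3 = (259/3)*(127/6) = 32893/18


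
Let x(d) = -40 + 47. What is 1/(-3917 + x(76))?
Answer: -1/3910 ≈ -0.00025575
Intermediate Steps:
x(d) = 7
1/(-3917 + x(76)) = 1/(-3917 + 7) = 1/(-3910) = -1/3910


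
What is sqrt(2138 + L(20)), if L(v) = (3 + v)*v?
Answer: sqrt(2598) ≈ 50.971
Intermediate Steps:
L(v) = v*(3 + v)
sqrt(2138 + L(20)) = sqrt(2138 + 20*(3 + 20)) = sqrt(2138 + 20*23) = sqrt(2138 + 460) = sqrt(2598)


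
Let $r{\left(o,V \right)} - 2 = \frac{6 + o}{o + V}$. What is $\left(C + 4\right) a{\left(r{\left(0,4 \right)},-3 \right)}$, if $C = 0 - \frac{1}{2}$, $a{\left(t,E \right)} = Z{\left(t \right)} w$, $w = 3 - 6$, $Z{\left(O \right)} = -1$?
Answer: $\frac{21}{2} \approx 10.5$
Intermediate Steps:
$w = -3$ ($w = 3 - 6 = -3$)
$r{\left(o,V \right)} = 2 + \frac{6 + o}{V + o}$ ($r{\left(o,V \right)} = 2 + \frac{6 + o}{o + V} = 2 + \frac{6 + o}{V + o}$)
$a{\left(t,E \right)} = 3$ ($a{\left(t,E \right)} = \left(-1\right) \left(-3\right) = 3$)
$C = - \frac{1}{2}$ ($C = 0 - \frac{1}{2} = - \frac{1}{2} \approx -0.5$)
$\left(C + 4\right) a{\left(r{\left(0,4 \right)},-3 \right)} = \left(- \frac{1}{2} + 4\right) 3 = \frac{7}{2} \cdot 3 = \frac{21}{2}$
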